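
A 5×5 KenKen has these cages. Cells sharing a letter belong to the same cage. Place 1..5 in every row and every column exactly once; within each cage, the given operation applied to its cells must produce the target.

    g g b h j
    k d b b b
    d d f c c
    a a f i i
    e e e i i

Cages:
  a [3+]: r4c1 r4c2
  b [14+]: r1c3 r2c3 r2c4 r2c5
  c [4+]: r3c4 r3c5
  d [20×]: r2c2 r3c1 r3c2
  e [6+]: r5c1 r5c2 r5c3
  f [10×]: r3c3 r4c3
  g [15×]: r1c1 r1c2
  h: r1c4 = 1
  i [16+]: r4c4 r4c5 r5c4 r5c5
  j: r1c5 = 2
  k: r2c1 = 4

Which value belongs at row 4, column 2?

H is a freebie; hence r1c4 = 1.
J is a freebie, which forces r1c5 = 2.
Cage k is a single given cell, so r2c1 = 4.
1 is placed in column 4, leaving r3c4 = 3.
Row 3 now contains 3, leaving r3c5 = 1.
In row 1, 4 can only go at r1c3, so r1c3 = 4.
In row 2, 1 can only go at r2c2, so r2c2 = 1.
Cage d has product 20, so r3c1 = 5.
The 3 cells of cage d must have product 20, which forces r3c2 = 4.
Row 3 now contains 5, leaving r3c3 = 2.
Cage a needs two cells with sum 3, so r4c1 = 1.
Column 2 already has 1, so r4c2 = 2.
Column 3 now contains 2, which forces r4c3 = 5.
Row 4 now contains 5; hence r4c4 = 4.
4 is placed in row 4, so r4c5 = 3.
Column 2 already has 2; hence r5c2 = 3.
Row 5 already has 3; hence r5c3 = 1.
Column 1 already has 5, leaving r1c1 = 3.
Column 2 now contains 3, so r1c2 = 5.
Column 3 already has 5; hence r2c3 = 3.
The 4 cells of cage b must have sum 14, so r2c4 = 2.
Column 5 already has 3, so r2c5 = 5.
Row 5 already has 3; hence r5c1 = 2.
Cage i needs sum 16, so r5c4 = 5.
Cage i needs sum 16, so r5c5 = 4.
Filled in: 3 5 4 1 2 / 4 1 3 2 5 / 5 4 2 3 1 / 1 2 5 4 3 / 2 3 1 5 4.

2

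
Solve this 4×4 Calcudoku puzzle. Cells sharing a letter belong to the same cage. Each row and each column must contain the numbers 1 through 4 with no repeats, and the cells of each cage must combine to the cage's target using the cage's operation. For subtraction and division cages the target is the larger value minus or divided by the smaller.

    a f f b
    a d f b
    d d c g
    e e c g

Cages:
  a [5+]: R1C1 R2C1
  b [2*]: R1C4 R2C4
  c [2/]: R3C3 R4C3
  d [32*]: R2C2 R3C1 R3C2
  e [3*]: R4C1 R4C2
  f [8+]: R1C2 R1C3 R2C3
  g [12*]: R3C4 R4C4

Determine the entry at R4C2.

Cage d has product 32, leaving R2C2 = 4.
Cage d needs product 32, which forces R3C1 = 4.
The 3 cells of cage d must have product 32, which forces R3C2 = 2.
Row 3 already has 2; hence R3C3 = 1.
Row 3 now contains 4, so R3C4 = 3.
Column 4 already has 3; hence R4C4 = 4.
The 3 cells of cage f must have sum 8, leaving R2C3 = 3.
4 is placed in row 4, leaving R4C3 = 2.
Cage a's pair has sum 5, which forces R1C1 = 3.
Cage f needs sum 8; hence R1C2 = 1.
2 is placed in column 3; hence R1C3 = 4.
Row 1 now contains 1; hence R1C4 = 2.
Row 2 already has 3, which forces R2C1 = 2.
Column 4 already has 2; hence R2C4 = 1.
3 is placed in column 1; hence R4C1 = 1.
Column 2 already has 1, leaving R4C2 = 3.
Filled in: 3 1 4 2 / 2 4 3 1 / 4 2 1 3 / 1 3 2 4.

3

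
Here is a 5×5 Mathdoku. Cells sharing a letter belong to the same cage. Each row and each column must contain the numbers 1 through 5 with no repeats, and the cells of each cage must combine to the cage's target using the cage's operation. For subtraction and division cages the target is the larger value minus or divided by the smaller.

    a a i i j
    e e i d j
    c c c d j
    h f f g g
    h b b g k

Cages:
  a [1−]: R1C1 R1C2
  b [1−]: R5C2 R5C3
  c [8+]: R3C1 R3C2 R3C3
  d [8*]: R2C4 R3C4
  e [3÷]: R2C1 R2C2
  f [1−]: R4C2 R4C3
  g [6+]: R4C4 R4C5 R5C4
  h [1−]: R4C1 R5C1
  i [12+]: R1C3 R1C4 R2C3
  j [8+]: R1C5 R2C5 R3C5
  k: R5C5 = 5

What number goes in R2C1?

3

Cage k is a single given cell; hence R5C5 = 5.
In row 2, 2 can only go at R2C4, so R2C4 = 2.
Column 4 already has 2, which forces R3C4 = 4.
Cage g has sum 6, which forces R4C5 = 2.
Row 2 needs a 5, and only R2C3 is open for it.
Row 2 needs a 4, and only R2C5 is open for it.
Row 3 needs a 3, and only R3C5 is open for it.
Column 5 now contains 3; hence R1C5 = 1.
In column 4, 5 can only go at R1C4, so R1C4 = 5.
The 3 cells of cage i must have sum 12, leaving R1C3 = 2.
Column 3 already has 2, leaving R3C3 = 1.
The only place for 1 in row 5 is R5C4.
Column 4 already has 1, leaving R4C4 = 3.
Cage f needs two cells with difference 1, so R4C2 = 5.
Row 4 already has 3, so R4C3 = 4.
Column 3 now contains 4, so R5C3 = 3.
Cage c has sum 8, so R3C1 = 5.
Column 2 now contains 5, so R3C2 = 2.
4 is placed in row 4; hence R4C1 = 1.
Cage h needs two cells with difference 1, so R5C1 = 2.
Column 2 already has 2, so R5C2 = 4.
Cage a's pair has difference 1, leaving R1C1 = 4.
4 is placed in column 2; hence R1C2 = 3.
1 is placed in column 1; hence R2C1 = 3.
The two cells of cage e must have quotient 3, which forces R2C2 = 1.
The full grid is 4 3 2 5 1 / 3 1 5 2 4 / 5 2 1 4 3 / 1 5 4 3 2 / 2 4 3 1 5.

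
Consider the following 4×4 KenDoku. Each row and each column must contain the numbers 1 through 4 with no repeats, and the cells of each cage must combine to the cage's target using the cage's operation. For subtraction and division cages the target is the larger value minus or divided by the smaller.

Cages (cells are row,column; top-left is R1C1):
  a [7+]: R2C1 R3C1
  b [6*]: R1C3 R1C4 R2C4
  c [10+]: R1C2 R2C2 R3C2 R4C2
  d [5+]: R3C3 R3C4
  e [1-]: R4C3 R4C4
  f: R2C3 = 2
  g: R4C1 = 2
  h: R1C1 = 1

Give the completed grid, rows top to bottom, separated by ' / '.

1 4 3 2 / 4 3 2 1 / 3 2 1 4 / 2 1 4 3

H is a freebie, so R1C1 = 1.
Cage f is given, so R2C3 = 2.
Cage g is a single given cell; hence R4C1 = 2.
Column 3 now contains 2, so R1C3 = 3.
Cage b needs product 6, leaving R1C4 = 2.
Cage b needs product 6, leaving R2C4 = 1.
Column 4 now contains 1, leaving R3C4 = 4.
3 is placed in column 3, leaving R4C3 = 4.
4 is placed in column 4, which forces R4C4 = 3.
2 is placed in row 1, leaving R1C2 = 4.
The two cells of cage a must have sum 7, which forces R2C1 = 4.
Cage c needs sum 10; hence R2C2 = 3.
Row 3 already has 4, leaving R3C1 = 3.
Cage c has sum 10; hence R3C2 = 2.
Row 3 already has 4; hence R3C3 = 1.
3 is placed in row 4, which forces R4C2 = 1.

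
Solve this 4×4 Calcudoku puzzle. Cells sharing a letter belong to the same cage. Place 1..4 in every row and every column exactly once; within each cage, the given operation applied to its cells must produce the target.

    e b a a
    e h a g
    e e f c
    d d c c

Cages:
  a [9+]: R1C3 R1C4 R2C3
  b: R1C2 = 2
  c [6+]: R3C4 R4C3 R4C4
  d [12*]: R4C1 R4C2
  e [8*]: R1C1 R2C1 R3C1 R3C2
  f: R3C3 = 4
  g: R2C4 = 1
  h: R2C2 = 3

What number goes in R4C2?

Cage b is given, leaving R1C2 = 2.
Cage h is given; hence R2C2 = 3.
Cage g is given, leaving R2C4 = 1.
Cage e needs product 8, so R3C2 = 1.
F is a freebie, which forces R3C3 = 4.
Column 2 already has 3; hence R4C2 = 4.
The 4 cells of cage e must have product 8; hence R1C1 = 1.
Cage a has sum 9, which forces R1C3 = 3.
Cage a needs sum 9, leaving R1C4 = 4.
The 4 cells of cage e must have product 8, which forces R2C1 = 4.
Column 3 now contains 4, leaving R2C3 = 2.
4 is placed in row 3, leaving R3C1 = 2.
Row 3 already has 2, leaving R3C4 = 3.
Row 4 now contains 4; hence R4C1 = 3.
Cage c has sum 6, so R4C3 = 1.
Column 4 now contains 3, which forces R4C4 = 2.
Completed grid: 1 2 3 4 / 4 3 2 1 / 2 1 4 3 / 3 4 1 2.

4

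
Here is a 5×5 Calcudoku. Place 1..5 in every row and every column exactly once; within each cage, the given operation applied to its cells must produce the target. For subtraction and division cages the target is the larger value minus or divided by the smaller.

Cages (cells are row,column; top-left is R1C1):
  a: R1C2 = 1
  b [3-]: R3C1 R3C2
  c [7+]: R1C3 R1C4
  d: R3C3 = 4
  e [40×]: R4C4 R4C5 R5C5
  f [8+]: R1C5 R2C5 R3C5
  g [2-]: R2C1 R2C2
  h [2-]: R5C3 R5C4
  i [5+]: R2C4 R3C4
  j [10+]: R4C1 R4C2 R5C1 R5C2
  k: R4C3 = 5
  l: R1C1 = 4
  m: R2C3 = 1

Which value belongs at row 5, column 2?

Cage l is a single given cell, leaving R1C1 = 4.
A is a freebie, so R1C2 = 1.
Cage m is given, so R2C3 = 1.
D is a freebie; hence R3C3 = 4.
Cage k is given, so R4C3 = 5.
Cage c needs two cells with sum 7; hence R1C3 = 2.
The two cells of cage c must have sum 7, which forces R1C4 = 5.
5 is placed in row 1, so R1C5 = 3.
Cage f needs sum 8, which forces R3C5 = 1.
2 is placed in column 3, leaving R5C3 = 3.
Cage e needs product 40, leaving R5C5 = 5.
The 3 cells of cage f must have sum 8, leaving R2C5 = 4.
Column 5 already has 4, which forces R4C5 = 2.
Cage h's pair has difference 2, so R5C4 = 1.
Cage j needs sum 10, which forces R4C1 = 1.
Cage j needs sum 10, which forces R4C2 = 3.
2 is placed in row 4, so R4C4 = 4.
1 is placed in row 5, leaving R5C1 = 2.
Cage j has sum 10; hence R5C2 = 4.
The two cells of cage g must have difference 2; hence R2C1 = 3.
Column 2 already has 3, so R2C2 = 5.
Row 2 now contains 3, which forces R2C4 = 2.
Column 1 already has 2, so R3C1 = 5.
Cage b's pair has difference 3, which forces R3C2 = 2.
Column 4 now contains 2; hence R3C4 = 3.
Completed grid: 4 1 2 5 3 / 3 5 1 2 4 / 5 2 4 3 1 / 1 3 5 4 2 / 2 4 3 1 5.

4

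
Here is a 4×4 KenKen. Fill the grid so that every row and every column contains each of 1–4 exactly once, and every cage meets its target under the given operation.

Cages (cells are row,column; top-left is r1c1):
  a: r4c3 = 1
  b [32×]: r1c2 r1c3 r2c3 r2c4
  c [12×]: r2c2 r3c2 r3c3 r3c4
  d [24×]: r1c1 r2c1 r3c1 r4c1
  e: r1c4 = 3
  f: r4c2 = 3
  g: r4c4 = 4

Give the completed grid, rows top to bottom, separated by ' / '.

Cage e is given; hence r1c4 = 3.
Cage f is a single given cell, which forces r4c2 = 3.
A is a freebie, leaving r4c3 = 1.
Cage g is a single given cell, which forces r4c4 = 4.
Cage b needs product 32; hence r1c2 = 4.
The 4 cells of cage b must have product 32, which forces r1c3 = 2.
Cage b needs product 32, leaving r2c3 = 4.
The 4 cells of cage b must have product 32; hence r2c4 = 1.
Column 2 already has 4, which forces r3c2 = 1.
Cage c has product 12; hence r3c3 = 3.
Column 4 now contains 1; hence r3c4 = 2.
4 is placed in row 4; hence r4c1 = 2.
4 is placed in row 1, so r1c1 = 1.
Row 2 already has 1, leaving r2c1 = 3.
Row 2 already has 1; hence r2c2 = 2.
3 is placed in row 3, so r3c1 = 4.

1 4 2 3 / 3 2 4 1 / 4 1 3 2 / 2 3 1 4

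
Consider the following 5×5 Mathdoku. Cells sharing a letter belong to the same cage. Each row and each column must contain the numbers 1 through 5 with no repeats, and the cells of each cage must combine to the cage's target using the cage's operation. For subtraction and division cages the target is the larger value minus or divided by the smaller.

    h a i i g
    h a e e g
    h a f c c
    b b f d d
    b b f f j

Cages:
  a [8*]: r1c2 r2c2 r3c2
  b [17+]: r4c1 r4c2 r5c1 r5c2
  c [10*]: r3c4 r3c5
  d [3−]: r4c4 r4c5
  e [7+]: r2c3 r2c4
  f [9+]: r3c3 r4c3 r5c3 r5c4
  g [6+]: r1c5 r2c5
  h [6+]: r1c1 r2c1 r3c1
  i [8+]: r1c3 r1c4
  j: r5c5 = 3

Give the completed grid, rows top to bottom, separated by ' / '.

Cage j is a single given cell; hence r5c5 = 3.
Column 1 needs a 4, and only r5c1 is open for it.
Cage b needs sum 17, leaving r4c1 = 5.
Cage b needs sum 17, leaving r4c2 = 3.
Row 5 already has 4, so r5c2 = 5.
The only place for 3 in row 3 is r3c1.
The only place for 1 in row 3 is r3c2.
The only place for 4 in row 3 is r3c3.
The 4 cells of cage f must have sum 9; hence r4c3 = 2.
The 4 cells of cage f must have sum 9, leaving r5c3 = 1.
The 4 cells of cage f must have sum 9, so r5c4 = 2.
Cage e needs two cells with sum 7, so r2c3 = 3.
Cage e's pair has sum 7, leaving r2c4 = 4.
Column 4 now contains 2, which forces r3c4 = 5.
The two cells of cage c must have product 10, which forces r3c5 = 2.
Column 4 now contains 4, leaving r4c4 = 1.
Row 4 already has 1; hence r4c5 = 4.
The 3 cells of cage a must have product 8, which forces r1c2 = 4.
Column 3 now contains 3; hence r1c3 = 5.
Column 4 already has 5, leaving r1c4 = 3.
Row 1 now contains 5, so r1c5 = 1.
Row 2 already has 4, so r2c2 = 2.
1 is placed in column 5, which forces r2c5 = 5.
Row 1 already has 1, so r1c1 = 2.
2 is placed in row 2; hence r2c1 = 1.

2 4 5 3 1 / 1 2 3 4 5 / 3 1 4 5 2 / 5 3 2 1 4 / 4 5 1 2 3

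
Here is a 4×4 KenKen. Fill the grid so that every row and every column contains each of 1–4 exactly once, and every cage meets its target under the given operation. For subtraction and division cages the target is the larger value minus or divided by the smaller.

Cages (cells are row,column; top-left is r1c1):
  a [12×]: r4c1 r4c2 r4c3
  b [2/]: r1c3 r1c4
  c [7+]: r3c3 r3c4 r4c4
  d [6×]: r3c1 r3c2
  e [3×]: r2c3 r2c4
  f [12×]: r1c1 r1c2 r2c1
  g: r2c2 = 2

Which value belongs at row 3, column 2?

3

G is a freebie, which forces r2c2 = 2.
2 is placed in column 2; hence r3c2 = 3.
3 is placed in row 3, leaving r3c1 = 2.
Cage c has sum 7, so r4c4 = 2.
The two cells of cage b must have quotient 2, leaving r1c3 = 2.
Row 1 needs a 3, and only r1c1 is open for it.
The 3 cells of cage a must have product 12, so r4c3 = 3.
Column 3 already has 3, which forces r2c3 = 1.
Cage e's pair has product 3, leaving r2c4 = 3.
Column 3 already has 1, leaving r3c3 = 4.
Row 3 now contains 4, which forces r3c4 = 1.
The 3 cells of cage f must have product 12; hence r1c2 = 1.
Column 4 now contains 1, so r1c4 = 4.
Row 2 already has 1, which forces r2c1 = 4.
Column 1 already has 4, so r4c1 = 1.
Column 2 now contains 1, which forces r4c2 = 4.
The full grid is 3 1 2 4 / 4 2 1 3 / 2 3 4 1 / 1 4 3 2.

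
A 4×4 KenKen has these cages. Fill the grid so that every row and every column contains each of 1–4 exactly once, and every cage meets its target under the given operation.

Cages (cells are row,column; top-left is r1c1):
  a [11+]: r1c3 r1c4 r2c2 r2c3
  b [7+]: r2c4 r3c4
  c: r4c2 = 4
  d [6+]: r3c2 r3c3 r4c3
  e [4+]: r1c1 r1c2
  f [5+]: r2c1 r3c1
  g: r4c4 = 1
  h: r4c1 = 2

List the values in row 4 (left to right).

Cage h is a single given cell, which forces r4c1 = 2.
Cage c is a single given cell, so r4c2 = 4.
G is a freebie, so r4c4 = 1.
Row 4 now contains 1, leaving r4c3 = 3.
In row 3, 3 can only go at r3c4, so r3c4 = 3.
3 is placed in column 4; hence r2c4 = 4.
Cage a needs sum 11, leaving r1c3 = 4.
Column 4 now contains 4; hence r1c4 = 2.
4 is placed in row 2, so r2c1 = 1.
Cage a has sum 11, so r2c2 = 3.
4 is placed in row 2, which forces r2c3 = 2.
Cage f needs two cells with sum 5, which forces r3c1 = 4.
Column 3 now contains 2, leaving r3c3 = 1.
Column 1 already has 1; hence r1c1 = 3.
Column 2 now contains 3; hence r1c2 = 1.
Row 3 now contains 1; hence r3c2 = 2.
The full grid is 3 1 4 2 / 1 3 2 4 / 4 2 1 3 / 2 4 3 1.

2 4 3 1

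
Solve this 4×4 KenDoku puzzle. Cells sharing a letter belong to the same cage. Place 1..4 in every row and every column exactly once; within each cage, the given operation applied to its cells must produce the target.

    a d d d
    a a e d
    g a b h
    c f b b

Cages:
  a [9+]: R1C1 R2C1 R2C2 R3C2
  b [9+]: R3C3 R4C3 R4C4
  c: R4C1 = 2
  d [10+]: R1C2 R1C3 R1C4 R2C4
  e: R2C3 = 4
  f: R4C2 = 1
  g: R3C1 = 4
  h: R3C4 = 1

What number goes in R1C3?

1

E is a freebie, leaving R2C3 = 4.
Cage g is a single given cell; hence R3C1 = 4.
Cage h is a single given cell, which forces R3C4 = 1.
Cage c is a single given cell, which forces R4C1 = 2.
Cage f is a single given cell, leaving R4C2 = 1.
1 is placed in row 4, which forces R4C3 = 3.
3 is placed in row 4, so R4C4 = 4.
Cage d needs sum 10; hence R1C2 = 4.
The 4 cells of cage d must have sum 10, which forces R1C3 = 1.
3 is placed in column 3, leaving R3C3 = 2.
Row 1 already has 1; hence R1C1 = 3.
3 is placed in row 1, which forces R1C4 = 2.
Cage a has sum 9, which forces R2C1 = 1.
The 4 cells of cage a must have sum 9; hence R2C2 = 2.
Column 4 already has 2, which forces R2C4 = 3.
2 is placed in row 3, which forces R3C2 = 3.
Filled in: 3 4 1 2 / 1 2 4 3 / 4 3 2 1 / 2 1 3 4.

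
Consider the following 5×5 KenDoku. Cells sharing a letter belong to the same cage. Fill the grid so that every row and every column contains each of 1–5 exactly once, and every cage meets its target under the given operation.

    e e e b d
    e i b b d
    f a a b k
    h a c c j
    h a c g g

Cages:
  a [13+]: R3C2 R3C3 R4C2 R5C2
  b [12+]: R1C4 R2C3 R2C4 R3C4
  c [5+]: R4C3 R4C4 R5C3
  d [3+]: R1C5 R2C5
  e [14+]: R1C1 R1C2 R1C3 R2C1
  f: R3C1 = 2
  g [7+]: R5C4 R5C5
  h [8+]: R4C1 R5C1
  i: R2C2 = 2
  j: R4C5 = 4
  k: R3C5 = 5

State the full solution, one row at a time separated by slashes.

1 4 5 3 2 / 4 2 3 5 1 / 2 3 4 1 5 / 3 5 1 2 4 / 5 1 2 4 3

Cage i is a single given cell, leaving R2C2 = 2.
Row 2 already has 2, leaving R2C5 = 1.
F is a freebie, leaving R3C1 = 2.
K is a freebie, so R3C5 = 5.
Cage j is a single given cell; hence R4C5 = 4.
1 is placed in column 5, so R1C5 = 2.
Column 5 now contains 2, which forces R5C5 = 3.
The two cells of cage h must have sum 8, leaving R4C1 = 3.
3 is placed in row 4, which forces R4C3 = 1.
1 is placed in row 4, so R4C4 = 2.
Row 5 now contains 3; hence R5C1 = 5.
Column 3 already has 1, so R5C3 = 2.
Cage g's pair has sum 7, which forces R5C4 = 4.
Column 1 now contains 5; hence R1C1 = 1.
Row 1 already has 1, so R1C4 = 3.
Column 1 now contains 5, so R2C1 = 4.
Cage b needs sum 12; hence R2C3 = 3.
Cage b needs sum 12, which forces R2C4 = 5.
3 is placed in column 3, which forces R3C3 = 4.
Column 4 already has 3, so R3C4 = 1.
1 is placed in row 4; hence R4C2 = 5.
Row 5 already has 4, which forces R5C2 = 1.
Column 2 now contains 5, so R1C2 = 4.
4 is placed in column 3, which forces R1C3 = 5.
4 is placed in row 3, which forces R3C2 = 3.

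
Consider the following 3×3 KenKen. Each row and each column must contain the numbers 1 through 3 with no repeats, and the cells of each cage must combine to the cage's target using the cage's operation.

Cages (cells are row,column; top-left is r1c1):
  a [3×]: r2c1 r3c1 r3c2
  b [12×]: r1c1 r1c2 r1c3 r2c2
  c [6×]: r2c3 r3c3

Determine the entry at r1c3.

Cage a needs product 3, so r2c1 = 1.
Cage b has product 12, which forces r2c2 = 2.
Row 2 now contains 2, so r2c3 = 3.
The 3 cells of cage a must have product 3, leaving r3c1 = 3.
The 3 cells of cage a must have product 3, which forces r3c2 = 1.
Column 3 now contains 3, so r3c3 = 2.
3 is placed in column 1, leaving r1c1 = 2.
Column 2 already has 1, so r1c2 = 3.
Column 3 now contains 2, which forces r1c3 = 1.
The full grid is 2 3 1 / 1 2 3 / 3 1 2.

1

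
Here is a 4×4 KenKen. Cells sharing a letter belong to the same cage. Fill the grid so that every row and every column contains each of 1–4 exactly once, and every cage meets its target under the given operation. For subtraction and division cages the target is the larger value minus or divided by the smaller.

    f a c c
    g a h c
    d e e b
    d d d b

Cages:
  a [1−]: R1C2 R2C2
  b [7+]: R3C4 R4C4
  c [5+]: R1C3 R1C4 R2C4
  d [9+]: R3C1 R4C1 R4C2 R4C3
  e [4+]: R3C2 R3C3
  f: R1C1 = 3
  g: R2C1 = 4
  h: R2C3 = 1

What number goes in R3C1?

2

Cage f is a single given cell, so R1C1 = 3.
Row 1 already has 3, leaving R1C4 = 1.
G is a freebie, leaving R2C1 = 4.
Cage h is a single given cell, leaving R2C3 = 1.
Column 4 already has 1, so R2C4 = 2.
Column 3 now contains 1, which forces R3C3 = 3.
3 is placed in row 3, so R3C4 = 4.
Column 4 already has 4, which forces R4C4 = 3.
Row 1 already has 1, so R1C3 = 2.
Row 2 already has 2, so R2C2 = 3.
The 4 cells of cage d must have sum 9; hence R3C1 = 2.
3 is placed in row 3, so R3C2 = 1.
Cage d has sum 9, leaving R4C1 = 1.
Column 3 already has 2, so R4C3 = 4.
Row 1 already has 2, which forces R1C2 = 4.
Row 4 now contains 4, leaving R4C2 = 2.
The full grid is 3 4 2 1 / 4 3 1 2 / 2 1 3 4 / 1 2 4 3.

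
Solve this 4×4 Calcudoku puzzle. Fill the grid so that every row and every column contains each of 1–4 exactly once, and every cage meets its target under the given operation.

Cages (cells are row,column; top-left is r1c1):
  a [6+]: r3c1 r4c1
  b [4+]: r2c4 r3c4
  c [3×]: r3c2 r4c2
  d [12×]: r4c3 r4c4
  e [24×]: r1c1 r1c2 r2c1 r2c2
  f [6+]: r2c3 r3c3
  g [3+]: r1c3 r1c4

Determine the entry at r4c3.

3

Row 4 needs a 1, and only r4c2 is open for it.
Column 2 already has 1, leaving r3c2 = 3.
3 is placed in row 3, so r3c4 = 1.
The two cells of cage g must have sum 3; hence r1c3 = 1.
Column 4 now contains 1, so r1c4 = 2.
Column 4 now contains 1, leaving r2c4 = 3.
Column 4 already has 3, so r4c4 = 4.
Row 1 now contains 1, which forces r1c1 = 3.
2 is placed in row 1; hence r1c2 = 4.
3 is placed in row 2, which forces r2c1 = 1.
The 4 cells of cage e must have product 24, so r2c2 = 2.
Row 2 already has 2, which forces r2c3 = 4.
Cage a's pair has sum 6, so r3c1 = 4.
4 is placed in column 3, which forces r3c3 = 2.
Row 4 now contains 4, leaving r4c1 = 2.
Row 4 now contains 4; hence r4c3 = 3.
Filled in: 3 4 1 2 / 1 2 4 3 / 4 3 2 1 / 2 1 3 4.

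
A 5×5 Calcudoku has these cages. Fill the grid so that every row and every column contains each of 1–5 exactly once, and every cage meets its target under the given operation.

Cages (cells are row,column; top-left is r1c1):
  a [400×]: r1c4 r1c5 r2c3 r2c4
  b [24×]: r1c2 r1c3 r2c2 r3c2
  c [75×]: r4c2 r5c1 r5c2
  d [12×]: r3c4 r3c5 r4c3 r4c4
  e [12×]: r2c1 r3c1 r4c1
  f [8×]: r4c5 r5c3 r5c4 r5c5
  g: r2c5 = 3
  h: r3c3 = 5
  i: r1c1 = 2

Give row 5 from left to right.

I is a freebie; hence r1c1 = 2.
G is a freebie, leaving r2c5 = 3.
Cage h is a single given cell, which forces r3c3 = 5.
Cage c needs product 75, which forces r4c2 = 5.
The 4 cells of cage f must have product 8; hence r4c5 = 1.
The 3 cells of cage c must have product 75, leaving r5c1 = 5.
The 3 cells of cage c must have product 75; hence r5c2 = 3.
Cage b needs product 24, which forces r1c3 = 3.
Cage a needs product 400, which forces r1c4 = 4.
Cage a needs product 400, leaving r1c5 = 5.
5 is placed in column 3; hence r2c3 = 4.
Cage a has product 400, which forces r2c4 = 5.
Cage d has product 12; hence r3c4 = 1.
Cage d needs product 12, so r3c5 = 2.
Column 3 now contains 3, which forces r4c3 = 2.
Row 4 now contains 2, leaving r4c4 = 3.
Column 3 already has 2; hence r5c3 = 1.
Column 4 now contains 1; hence r5c4 = 2.
2 is placed in column 5, leaving r5c5 = 4.
Row 1 now contains 4, so r1c2 = 1.
4 is placed in row 2, leaving r2c1 = 1.
Cage b needs product 24, so r2c2 = 2.
Cage e needs product 12; hence r3c1 = 3.
Row 3 now contains 2, which forces r3c2 = 4.
Row 4 now contains 3; hence r4c1 = 4.
Filled in: 2 1 3 4 5 / 1 2 4 5 3 / 3 4 5 1 2 / 4 5 2 3 1 / 5 3 1 2 4.

5 3 1 2 4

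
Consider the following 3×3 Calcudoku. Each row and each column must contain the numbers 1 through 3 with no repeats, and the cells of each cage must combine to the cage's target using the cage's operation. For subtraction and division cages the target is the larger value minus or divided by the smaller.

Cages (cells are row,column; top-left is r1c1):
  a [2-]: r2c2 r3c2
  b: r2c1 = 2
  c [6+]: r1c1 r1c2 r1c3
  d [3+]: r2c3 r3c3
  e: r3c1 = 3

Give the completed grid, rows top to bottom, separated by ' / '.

1 2 3 / 2 3 1 / 3 1 2

Cage b is given, so r2c1 = 2.
Row 2 now contains 2, which forces r2c3 = 1.
Cage e is a single given cell, which forces r3c1 = 3.
Row 3 already has 3, which forces r3c2 = 1.
Column 3 already has 1, so r3c3 = 2.
Column 1 already has 3, so r1c1 = 1.
Cage c needs sum 6, so r1c2 = 2.
2 is placed in column 3, leaving r1c3 = 3.
1 is placed in row 2, so r2c2 = 3.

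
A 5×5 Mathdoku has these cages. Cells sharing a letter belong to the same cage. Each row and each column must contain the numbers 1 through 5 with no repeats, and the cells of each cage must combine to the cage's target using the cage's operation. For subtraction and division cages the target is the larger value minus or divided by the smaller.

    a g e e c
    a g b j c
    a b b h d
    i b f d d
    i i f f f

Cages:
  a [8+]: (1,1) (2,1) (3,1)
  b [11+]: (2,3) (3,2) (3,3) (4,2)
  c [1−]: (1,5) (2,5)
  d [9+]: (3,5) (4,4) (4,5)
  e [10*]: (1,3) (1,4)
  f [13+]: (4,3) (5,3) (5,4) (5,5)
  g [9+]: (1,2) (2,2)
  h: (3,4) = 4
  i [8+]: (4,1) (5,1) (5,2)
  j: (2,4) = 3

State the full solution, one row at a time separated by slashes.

Cage j is given; hence (2,4) = 3.
Cage h is given, so (3,4) = 4.
(1,3) and (1,4) in row 1 are {2, 5}, so (1,2) = 4.
Cage g's pair has sum 9, which forces (2,2) = 5.
Row 2 needs a 1, and only (2,3) is open for it.
The 4 cells of cage b must have sum 11; hence (3,3) = 5.
5 is placed in column 3, leaving (1,3) = 2.
Cage e needs two cells with product 10, which forces (1,4) = 5.
The 3 cells of cage a must have sum 8, so (2,1) = 4.
4 is placed in row 2, which forces (2,5) = 2.
The 3 cells of cage d must have sum 9; hence (3,5) = 3.
Cage a needs sum 8, so (1,1) = 3.
3 is placed in column 5, leaving (1,5) = 1.
3 is placed in row 3; hence (3,1) = 1.
3 is placed in row 3, leaving (3,2) = 2.
Cage b needs sum 11; hence (4,2) = 3.
Row 4 already has 3, leaving (4,3) = 4.
Row 4 now contains 4, leaving (4,5) = 5.
Column 2 already has 3; hence (5,2) = 1.
Column 3 already has 4, which forces (5,3) = 3.
1 is placed in row 5; hence (5,4) = 2.
Column 5 already has 5; hence (5,5) = 4.
5 is placed in row 4; hence (4,1) = 2.
Column 4 now contains 2, so (4,4) = 1.
2 is placed in row 5, which forces (5,1) = 5.

3 4 2 5 1 / 4 5 1 3 2 / 1 2 5 4 3 / 2 3 4 1 5 / 5 1 3 2 4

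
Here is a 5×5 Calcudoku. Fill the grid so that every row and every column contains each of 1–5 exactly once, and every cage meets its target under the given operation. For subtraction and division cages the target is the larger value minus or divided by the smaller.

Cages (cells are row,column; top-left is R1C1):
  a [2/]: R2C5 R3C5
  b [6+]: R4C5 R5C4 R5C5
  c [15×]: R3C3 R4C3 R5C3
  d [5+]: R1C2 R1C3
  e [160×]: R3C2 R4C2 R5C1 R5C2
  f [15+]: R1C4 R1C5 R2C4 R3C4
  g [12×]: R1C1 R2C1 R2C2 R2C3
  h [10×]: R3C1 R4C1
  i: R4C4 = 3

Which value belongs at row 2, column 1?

Cage i is a single given cell, so R4C4 = 3.
Cage e has product 160, so R5C1 = 4.
Cage b has sum 6, so R5C5 = 3.
Cage c has product 15, which forces R3C3 = 3.
The only place for 3 in row 1 is R1C2.
Cage d needs two cells with sum 5, leaving R1C3 = 2.
Cage g has product 12; hence R2C1 = 3.
Row 1 now contains 2, leaving R1C1 = 1.
Row 2 needs a 5, and only R2C4 is open for it.
5 is placed in column 4, which forces R1C4 = 4.
The 4 cells of cage f must have sum 15, which forces R1C5 = 5.
Cage f needs sum 15; hence R3C4 = 1.
1 is placed in column 4, leaving R5C4 = 2.
Cage b needs sum 6, which forces R4C5 = 1.
2 is placed in row 5, so R5C2 = 5.
Row 5 already has 5, leaving R5C3 = 1.
Cage g has product 12, leaving R2C2 = 1.
Column 3 already has 1, leaving R2C3 = 4.
Row 2 already has 4; hence R2C5 = 2.
Column 5 now contains 2, so R3C5 = 4.
1 is placed in row 4, so R4C3 = 5.
The two cells of cage h must have product 10, which forces R3C1 = 5.
Row 3 now contains 4, so R3C2 = 2.
5 is placed in row 4; hence R4C1 = 2.
Cage e has product 160, which forces R4C2 = 4.
Filled in: 1 3 2 4 5 / 3 1 4 5 2 / 5 2 3 1 4 / 2 4 5 3 1 / 4 5 1 2 3.

3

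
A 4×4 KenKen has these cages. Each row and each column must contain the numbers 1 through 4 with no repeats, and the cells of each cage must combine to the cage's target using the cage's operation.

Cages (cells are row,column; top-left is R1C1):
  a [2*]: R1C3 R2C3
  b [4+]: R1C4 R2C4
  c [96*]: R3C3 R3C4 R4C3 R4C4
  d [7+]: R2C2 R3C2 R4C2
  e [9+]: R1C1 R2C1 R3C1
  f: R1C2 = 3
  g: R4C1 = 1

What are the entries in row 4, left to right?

1 2 3 4

F is a freebie, so R1C2 = 3.
Row 1 already has 3; hence R1C4 = 1.
Column 4 now contains 1, leaving R2C4 = 3.
G is a freebie, which forces R4C1 = 1.
Row 1 already has 1, so R1C3 = 2.
The two cells of cage a must have product 2, so R2C3 = 1.
The 3 cells of cage e must have sum 9; hence R3C1 = 3.
3 is placed in row 3, which forces R3C3 = 4.
Row 3 already has 4, which forces R3C4 = 2.
Column 3 now contains 4; hence R4C3 = 3.
2 is placed in column 4, so R4C4 = 4.
Row 1 now contains 2; hence R1C1 = 4.
Cage e has sum 9, leaving R2C1 = 2.
Cage d needs sum 7, which forces R2C2 = 4.
2 is placed in row 3; hence R3C2 = 1.
Row 4 now contains 4, which forces R4C2 = 2.
The full grid is 4 3 2 1 / 2 4 1 3 / 3 1 4 2 / 1 2 3 4.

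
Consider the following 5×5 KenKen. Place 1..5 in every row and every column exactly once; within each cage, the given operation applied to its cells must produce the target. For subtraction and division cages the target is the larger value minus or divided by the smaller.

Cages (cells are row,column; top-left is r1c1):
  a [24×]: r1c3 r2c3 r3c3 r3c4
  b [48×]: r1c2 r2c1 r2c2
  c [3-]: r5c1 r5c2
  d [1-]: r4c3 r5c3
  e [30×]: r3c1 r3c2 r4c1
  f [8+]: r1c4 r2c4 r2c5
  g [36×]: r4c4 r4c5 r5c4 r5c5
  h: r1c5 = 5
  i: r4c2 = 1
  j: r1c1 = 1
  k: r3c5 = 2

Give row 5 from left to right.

Cage j is given, leaving r1c1 = 1.
Cage b needs product 48, leaving r1c2 = 4.
Cage h is given, so r1c5 = 5.
The 3 cells of cage b must have product 48, leaving r2c1 = 4.
Cage b has product 48, so r2c2 = 3.
Cage k is a single given cell, leaving r3c5 = 2.
Cage i is given, so r4c2 = 1.
Cage f has sum 8; hence r1c4 = 2.
Cage f has sum 8, leaving r2c4 = 5.
2 is placed in column 5, leaving r2c5 = 1.
Cage e needs product 30; hence r3c1 = 3.
Row 3 now contains 2, leaving r3c2 = 5.
Cage e has product 30, so r4c1 = 2.
2 is placed in column 1, which forces r5c1 = 5.
Column 2 now contains 5, which forces r5c2 = 2.
1 is placed in column 5, so r5c5 = 3.
2 is placed in row 1, so r1c3 = 3.
1 is placed in row 2; hence r2c3 = 2.
Column 3 now contains 3, leaving r4c3 = 5.
Cage g needs product 36, leaving r4c4 = 3.
Column 5 already has 3; hence r4c5 = 4.
The two cells of cage d must have difference 1, leaving r5c3 = 4.
Row 5 already has 3, so r5c4 = 1.
Column 3 already has 4, leaving r3c3 = 1.
Column 4 already has 1, so r3c4 = 4.
The full grid is 1 4 3 2 5 / 4 3 2 5 1 / 3 5 1 4 2 / 2 1 5 3 4 / 5 2 4 1 3.

5 2 4 1 3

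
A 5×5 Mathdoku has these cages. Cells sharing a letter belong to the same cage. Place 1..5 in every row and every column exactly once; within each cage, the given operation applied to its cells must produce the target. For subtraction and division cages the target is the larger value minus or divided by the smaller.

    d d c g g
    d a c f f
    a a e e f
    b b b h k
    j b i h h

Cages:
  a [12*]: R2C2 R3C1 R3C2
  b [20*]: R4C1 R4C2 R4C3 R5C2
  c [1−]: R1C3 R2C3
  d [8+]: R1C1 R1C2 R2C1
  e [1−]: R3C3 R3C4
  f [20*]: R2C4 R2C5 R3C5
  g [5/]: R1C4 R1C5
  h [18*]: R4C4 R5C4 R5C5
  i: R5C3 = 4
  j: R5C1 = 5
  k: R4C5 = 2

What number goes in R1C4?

1

Cage h has product 18, so R4C4 = 3.
K is a freebie, which forces R4C5 = 2.
Cage j is a single given cell, leaving R5C1 = 5.
I is a freebie, which forces R5C3 = 4.
Cage h has product 18, which forces R5C4 = 2.
The 3 cells of cage h must have product 18, leaving R5C5 = 3.
2 is placed in row 5, leaving R5C2 = 1.
Column 2 needs a 5, and only R4C2 is open for it.
Cage b has product 20, leaving R4C1 = 4.
Row 4 already has 5, so R4C3 = 1.
Row 1 needs a 4, and only R1C2 is open for it.
Cage d needs sum 8, which forces R1C1 = 3.
Row 1 now contains 3; hence R1C3 = 2.
Cage d has sum 8, leaving R2C1 = 1.
Cage a has product 12, which forces R2C2 = 2.
Column 3 already has 2, so R2C3 = 3.
The 3 cells of cage a must have product 12, leaving R3C1 = 2.
4 is placed in column 2, leaving R3C2 = 3.
Column 3 already has 3, so R3C3 = 5.
The two cells of cage e must have difference 1, leaving R3C4 = 4.
Cage f needs product 20; hence R3C5 = 1.
The two cells of cage g must have quotient 5, which forces R1C4 = 1.
1 is placed in column 5, so R1C5 = 5.
Column 4 already has 4, so R2C4 = 5.
The 3 cells of cage f must have product 20, so R2C5 = 4.
The full grid is 3 4 2 1 5 / 1 2 3 5 4 / 2 3 5 4 1 / 4 5 1 3 2 / 5 1 4 2 3.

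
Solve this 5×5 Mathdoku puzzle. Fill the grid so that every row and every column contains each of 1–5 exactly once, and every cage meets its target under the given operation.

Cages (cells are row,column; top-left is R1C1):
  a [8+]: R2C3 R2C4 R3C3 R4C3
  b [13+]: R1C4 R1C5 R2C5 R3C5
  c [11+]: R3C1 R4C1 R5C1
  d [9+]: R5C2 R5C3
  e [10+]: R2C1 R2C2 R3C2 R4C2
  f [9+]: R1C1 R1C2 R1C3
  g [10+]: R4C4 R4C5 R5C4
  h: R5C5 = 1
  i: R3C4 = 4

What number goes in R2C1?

1

Cage i is given, leaving R3C4 = 4.
Cage h is given, leaving R5C5 = 1.
In row 5, 3 can only go at R5C4, so R5C4 = 3.
In row 5, 2 can only go at R5C1, so R5C1 = 2.
Column 1 already has 2; hence R3C1 = 5.
Cage c has sum 11, which forces R4C1 = 4.
In row 2, 2 can only go at R2C4, so R2C4 = 2.
2 is placed in column 4, leaving R1C4 = 1.
Cage b needs sum 13, which forces R3C5 = 3.
2 is placed in column 4; hence R4C4 = 5.
The 3 cells of cage g must have sum 10, which forces R4C5 = 2.
Row 1 already has 1; hence R1C1 = 3.
Column 1 now contains 3, which forces R2C1 = 1.
1 is placed in row 2, which forces R2C3 = 3.
Cage a has sum 8, which forces R3C3 = 2.
3 is placed in column 3; hence R4C3 = 1.
Cage f has sum 9; hence R1C2 = 2.
2 is placed in column 3, so R1C3 = 4.
Row 1 already has 4, which forces R1C5 = 5.
Cage e has sum 10, which forces R2C2 = 5.
Column 5 now contains 5, leaving R2C5 = 4.
2 is placed in row 3, leaving R3C2 = 1.
Row 4 already has 1, so R4C2 = 3.
Column 2 already has 5, so R5C2 = 4.
Column 3 now contains 4, which forces R5C3 = 5.
The full grid is 3 2 4 1 5 / 1 5 3 2 4 / 5 1 2 4 3 / 4 3 1 5 2 / 2 4 5 3 1.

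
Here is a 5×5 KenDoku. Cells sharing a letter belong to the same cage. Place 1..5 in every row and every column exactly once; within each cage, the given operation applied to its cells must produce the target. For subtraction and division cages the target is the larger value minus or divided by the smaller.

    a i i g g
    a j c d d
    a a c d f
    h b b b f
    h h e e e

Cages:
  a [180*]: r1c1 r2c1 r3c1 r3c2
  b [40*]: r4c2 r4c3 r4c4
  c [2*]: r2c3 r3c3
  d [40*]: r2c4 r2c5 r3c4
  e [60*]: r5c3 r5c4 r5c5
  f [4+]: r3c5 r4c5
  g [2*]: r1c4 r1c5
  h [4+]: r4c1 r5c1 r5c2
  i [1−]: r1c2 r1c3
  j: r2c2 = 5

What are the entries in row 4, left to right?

Cage j is given; hence r2c2 = 5.
Cage a needs product 180; hence r3c2 = 3.
Row 3 now contains 3, so r3c5 = 1.
The 3 cells of cage h must have sum 4, so r4c1 = 1.
Column 5 now contains 1, which forces r4c5 = 3.
Cage h needs sum 4; hence r5c1 = 2.
The 3 cells of cage h must have sum 4, leaving r5c2 = 1.
Cage g's pair has product 2, which forces r1c4 = 1.
Column 5 now contains 1, leaving r1c5 = 2.
Cage c needs two cells with product 2, leaving r2c3 = 1.
Column 5 now contains 2, which forces r2c5 = 4.
Row 3 now contains 1, leaving r3c3 = 2.
Cage d has product 40, which forces r3c4 = 5.
4 is placed in column 5; hence r5c5 = 5.
The 4 cells of cage a must have product 180, so r1c1 = 5.
2 is placed in row 1, so r1c2 = 4.
Row 1 now contains 5, leaving r1c3 = 3.
Row 2 now contains 4, which forces r2c1 = 3.
Row 2 now contains 4, so r2c4 = 2.
5 is placed in row 3, leaving r3c1 = 4.
Column 2 already has 4, leaving r4c2 = 2.
The 3 cells of cage b must have product 40, which forces r4c3 = 5.
Column 4 now contains 2, so r4c4 = 4.
Column 3 now contains 3, leaving r5c3 = 4.
Column 4 now contains 4, leaving r5c4 = 3.
Completed grid: 5 4 3 1 2 / 3 5 1 2 4 / 4 3 2 5 1 / 1 2 5 4 3 / 2 1 4 3 5.

1 2 5 4 3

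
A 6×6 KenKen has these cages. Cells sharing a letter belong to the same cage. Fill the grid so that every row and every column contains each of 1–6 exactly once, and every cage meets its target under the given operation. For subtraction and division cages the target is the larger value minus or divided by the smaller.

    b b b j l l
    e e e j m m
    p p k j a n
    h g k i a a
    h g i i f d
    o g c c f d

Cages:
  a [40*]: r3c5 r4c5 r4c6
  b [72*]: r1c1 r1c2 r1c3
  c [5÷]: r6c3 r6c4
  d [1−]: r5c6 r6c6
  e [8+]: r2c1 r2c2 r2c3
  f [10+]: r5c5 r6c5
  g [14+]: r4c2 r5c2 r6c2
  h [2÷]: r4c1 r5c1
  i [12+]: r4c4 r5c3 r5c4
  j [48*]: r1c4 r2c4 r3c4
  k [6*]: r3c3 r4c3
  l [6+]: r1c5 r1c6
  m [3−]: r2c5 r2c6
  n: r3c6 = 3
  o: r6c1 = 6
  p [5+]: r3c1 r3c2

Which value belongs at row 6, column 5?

N is a freebie, leaving r3c6 = 3.
Cage o is a single given cell, so r6c1 = 6.
6 is placed in row 6, leaving r6c5 = 4.
Cage a has product 40; hence r4c6 = 4.
Column 5 already has 4, so r5c5 = 6.
The 3 cells of cage g must have sum 14, so r4c2 = 6.
Cage b needs product 72; hence r1c3 = 6.
6 is placed in column 3, which forces r3c3 = 2.
2 is placed in row 3, leaving r3c5 = 5.
Column 5 already has 5, which forces r4c5 = 2.
Column 5 already has 5; hence r1c5 = 1.
Cage l's pair has sum 6, leaving r1c6 = 5.
Column 5 already has 2; hence r2c5 = 3.
Cage m's pair has difference 3; hence r2c6 = 6.
Row 4 already has 2, leaving r4c1 = 1.
The two cells of cage k must have product 6, which forces r4c3 = 3.
Row 4 already has 3, so r4c4 = 5.
Cage h needs two cells with quotient 2, leaving r5c1 = 2.
2 is placed in row 5; hence r5c6 = 1.
Column 4 now contains 5, so r6c4 = 1.
Column 6 already has 1, leaving r6c6 = 2.
Cage e needs sum 8, which forces r2c1 = 5.
The 3 cells of cage e must have sum 8, leaving r2c2 = 2.
Cage e needs sum 8, so r2c3 = 1.
2 is placed in row 2; hence r2c4 = 4.
1 is placed in column 1, which forces r3c1 = 4.
Cage p's pair has sum 5; hence r3c2 = 1.
Cage j needs product 48, leaving r3c4 = 6.
The 3 cells of cage i must have sum 12; hence r5c3 = 4.
Cage i has sum 12, so r5c4 = 3.
Row 6 already has 1; hence r6c3 = 5.
4 is placed in column 1, leaving r1c1 = 3.
Cage b has product 72, which forces r1c2 = 4.
4 is placed in column 4, so r1c4 = 2.
Row 5 already has 3, which forces r5c2 = 5.
Row 6 now contains 5, which forces r6c2 = 3.
Filled in: 3 4 6 2 1 5 / 5 2 1 4 3 6 / 4 1 2 6 5 3 / 1 6 3 5 2 4 / 2 5 4 3 6 1 / 6 3 5 1 4 2.

4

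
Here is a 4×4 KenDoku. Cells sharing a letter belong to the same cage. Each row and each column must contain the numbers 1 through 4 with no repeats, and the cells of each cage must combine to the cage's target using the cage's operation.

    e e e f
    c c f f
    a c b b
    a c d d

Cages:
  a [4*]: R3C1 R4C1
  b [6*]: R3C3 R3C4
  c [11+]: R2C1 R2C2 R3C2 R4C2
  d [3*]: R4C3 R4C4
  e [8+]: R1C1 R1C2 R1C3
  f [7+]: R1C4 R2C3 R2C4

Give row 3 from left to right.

1 4 2 3

Row 1 needs a 2, and only R1C4 is open for it.
Cage b's pair has product 6, so R3C3 = 2.
Column 4 now contains 2, leaving R3C4 = 3.
Column 4 already has 3, which forces R4C4 = 1.
Cage f has sum 7, so R2C3 = 1.
Column 4 already has 1, which forces R2C4 = 4.
Cage a needs two cells with product 4, so R3C1 = 1.
1 is placed in row 3, which forces R3C2 = 4.
1 is placed in row 4, so R4C1 = 4.
1 is placed in row 4, which forces R4C3 = 3.
Column 1 now contains 4, leaving R1C1 = 3.
Cage e needs sum 8, leaving R1C2 = 1.
Column 3 already has 3; hence R1C3 = 4.
The 4 cells of cage c must have sum 11, leaving R2C1 = 2.
The 4 cells of cage c must have sum 11, which forces R2C2 = 3.
Row 4 already has 3, so R4C2 = 2.
Filled in: 3 1 4 2 / 2 3 1 4 / 1 4 2 3 / 4 2 3 1.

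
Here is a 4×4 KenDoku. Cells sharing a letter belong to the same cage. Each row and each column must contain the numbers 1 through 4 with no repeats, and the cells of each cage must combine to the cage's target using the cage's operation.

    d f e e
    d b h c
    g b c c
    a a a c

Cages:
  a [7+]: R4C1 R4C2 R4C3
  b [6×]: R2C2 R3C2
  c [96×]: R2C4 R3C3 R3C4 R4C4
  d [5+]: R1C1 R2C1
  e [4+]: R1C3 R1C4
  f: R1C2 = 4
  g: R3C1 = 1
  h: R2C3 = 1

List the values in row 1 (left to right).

Cage f is a single given cell, so R1C2 = 4.
H is a freebie; hence R2C3 = 1.
Cage g is given, so R3C1 = 1.
Cage c needs product 96, so R3C3 = 4.
4 is placed in column 3, so R4C3 = 2.
Column 3 already has 1; hence R1C3 = 3.
Cage e needs two cells with sum 4, leaving R1C4 = 1.
Row 4 now contains 2, which forces R4C1 = 4.
Row 4 now contains 2; hence R4C2 = 1.
Row 4 now contains 4, which forces R4C4 = 3.
Row 1 already has 3, leaving R1C1 = 2.
Cage d needs two cells with sum 5, so R2C1 = 3.
Row 2 already has 3, leaving R2C2 = 2.
Cage c has product 96, which forces R2C4 = 4.
2 is placed in column 2; hence R3C2 = 3.
Column 4 already has 3; hence R3C4 = 2.
Completed grid: 2 4 3 1 / 3 2 1 4 / 1 3 4 2 / 4 1 2 3.

2 4 3 1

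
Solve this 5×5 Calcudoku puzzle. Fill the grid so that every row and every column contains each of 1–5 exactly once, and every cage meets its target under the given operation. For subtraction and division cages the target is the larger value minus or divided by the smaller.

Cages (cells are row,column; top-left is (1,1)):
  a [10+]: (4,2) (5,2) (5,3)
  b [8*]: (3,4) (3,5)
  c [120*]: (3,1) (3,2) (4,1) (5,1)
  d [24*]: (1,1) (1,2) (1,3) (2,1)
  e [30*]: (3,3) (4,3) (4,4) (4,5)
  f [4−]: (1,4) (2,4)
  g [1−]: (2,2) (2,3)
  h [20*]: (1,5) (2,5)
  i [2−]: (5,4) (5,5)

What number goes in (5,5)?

In row 3, 1 can only go at (3,3), so (3,3) = 1.
The only place for 1 in row 4 is (4,2).
Row 4 needs a 4, and only (4,1) is open for it.
In column 5, 1 can only go at (5,5), so (5,5) = 1.
Cage i's pair has difference 2, which forces (5,4) = 3.
Row 5 needs a 2, and only (5,1) is open for it.
In row 1, 3 can only go at (1,1), so (1,1) = 3.
Column 1 already has 3, leaving (2,1) = 1.
1 is placed in row 2, which forces (2,4) = 5.
5 is placed in row 2, so (2,5) = 4.
Column 1 already has 3, which forces (3,1) = 5.
Cage c needs product 120, which forces (3,2) = 3.
Column 5 already has 4, so (3,5) = 2.
5 is placed in column 4; hence (4,4) = 2.
5 is placed in column 4, so (1,4) = 1.
Column 5 already has 4, leaving (1,5) = 5.
Column 2 already has 3, which forces (2,2) = 2.
The two cells of cage g must have difference 1, so (2,3) = 3.
2 is placed in row 3, which forces (3,4) = 4.
Column 3 already has 3, so (4,3) = 5.
Column 5 already has 5, which forces (4,5) = 3.
Column 3 now contains 5; hence (5,3) = 4.
Column 2 now contains 2, leaving (1,2) = 4.
Column 3 already has 4; hence (1,3) = 2.
Row 5 now contains 4, which forces (5,2) = 5.
Completed grid: 3 4 2 1 5 / 1 2 3 5 4 / 5 3 1 4 2 / 4 1 5 2 3 / 2 5 4 3 1.

1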